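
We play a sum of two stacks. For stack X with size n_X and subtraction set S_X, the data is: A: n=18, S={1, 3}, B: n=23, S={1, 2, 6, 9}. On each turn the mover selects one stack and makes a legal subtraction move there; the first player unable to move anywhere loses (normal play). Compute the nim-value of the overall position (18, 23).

Stack A, S = {1, 3}:
n :  0  1  2  3  4  5  6  7  8  9 10 11 12 13 14 15 16 17 18
G :  0  1  0  1  0  1  0  1  0  1  0  1  0  1  0  1  0  1  0
G_A(18) = 0.
Stack B, S = {1, 2, 6, 9}:
G(0) = 0
G(1) = mex{0} = 1
G(2) = mex{1,0} = 2
G(3) = mex{2,1} = 0
G(4) = mex{0,2} = 1
G(5) = mex{1,0} = 2
G(6) = mex{2,1,0} = 3
G(7) = mex{3,2,1} = 0
G(8) = mex{0,3,2} = 1
G(9) = mex{1,0,0,0} = 2
G(10) = mex{2,1,1,1} = 0
G(11) = mex{0,2,2,2} = 1
G(12) = mex{1,0,3,0} = 2
G(13) = mex{2,1,0,1} = 3
G(14) = mex{3,2,1,2} = 0
G(15) = mex{0,3,2,3} = 1
G(16) = mex{1,0,0,0} = 2
G(17) = mex{2,1,1,1} = 0
G(18) = mex{0,2,2,2} = 1
G(19) = mex{1,0,3,0} = 2
G(20) = mex{2,1,0,1} = 3
G(21) = mex{3,2,1,2} = 0
G(22) = mex{0,3,2,3} = 1
G(23) = mex{1,0,0,0} = 2
G_B(23) = 2.
Combined Grundy value = 0 ⊕ 2 = 2.

2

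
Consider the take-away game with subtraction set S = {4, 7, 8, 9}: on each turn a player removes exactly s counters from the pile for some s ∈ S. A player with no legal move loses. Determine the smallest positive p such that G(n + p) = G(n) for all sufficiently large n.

G(0) = 0
G(1) = mex{} = 0
G(2) = mex{} = 0
G(3) = mex{} = 0
G(4) = mex{0} = 1
G(5) = mex{0} = 1
G(6) = mex{0} = 1
G(7) = mex{0,0} = 1
G(8) = mex{1,0,0} = 2
G(9) = mex{1,0,0,0} = 2
G(10) = mex{1,0,0,0} = 2
G(11) = mex{1,1,0,0} = 2
G(12) = mex{2,1,1,0} = 3
G(13) = mex{2,1,1,1} = 0
G(14) = mex{2,1,1,1} = 0
G(15) = mex{2,2,1,1} = 0
G(16) = mex{3,2,2,1} = 0
G(17) = mex{0,2,2,2} = 1
G(18) = mex{0,2,2,2} = 1
G(19) = mex{0,3,2,2} = 1
G(20) = mex{0,0,3,2} = 1
G(21) = mex{1,0,0,3} = 2
G(22) = mex{1,0,0,0} = 2
G(23) = mex{1,0,0,0} = 2
G(24) = mex{1,1,0,0} = 2
G(25) = mex{2,1,1,0} = 3
G(26) = mex{2,1,1,1} = 0
G(27) = mex{2,1,1,1} = 0
G(n+13) = G(n) holds for n = 0,…,8 (a full window of length max(S) = 9), so the sequence is purely periodic with period 13.

13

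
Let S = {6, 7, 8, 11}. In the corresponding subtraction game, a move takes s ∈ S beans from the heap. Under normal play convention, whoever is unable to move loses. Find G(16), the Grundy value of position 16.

G(0) = 0
G(1) = mex{} = 0
G(2) = mex{} = 0
G(3) = mex{} = 0
G(4) = mex{} = 0
G(5) = mex{} = 0
G(6) = mex{0} = 1
G(7) = mex{0,0} = 1
G(8) = mex{0,0,0} = 1
G(9) = mex{0,0,0} = 1
G(10) = mex{0,0,0} = 1
G(11) = mex{0,0,0,0} = 1
G(12) = mex{1,0,0,0} = 2
G(13) = mex{1,1,0,0} = 2
G(14) = mex{1,1,1,0} = 2
G(15) = mex{1,1,1,0} = 2
G(16) = mex{1,1,1,0} = 2

2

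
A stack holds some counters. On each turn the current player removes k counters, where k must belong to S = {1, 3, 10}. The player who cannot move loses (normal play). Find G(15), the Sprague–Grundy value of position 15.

G(0) = 0
G(1) = mex{0} = 1
G(2) = mex{1} = 0
G(3) = mex{0,0} = 1
G(4) = mex{1,1} = 0
G(5) = mex{0,0} = 1
G(6) = mex{1,1} = 0
G(7) = mex{0,0} = 1
G(8) = mex{1,1} = 0
G(9) = mex{0,0} = 1
G(10) = mex{1,1,0} = 2
G(11) = mex{2,0,1} = 3
G(12) = mex{3,1,0} = 2
G(13) = mex{2,2,1} = 0
G(14) = mex{0,3,0} = 1
G(15) = mex{1,2,1} = 0

0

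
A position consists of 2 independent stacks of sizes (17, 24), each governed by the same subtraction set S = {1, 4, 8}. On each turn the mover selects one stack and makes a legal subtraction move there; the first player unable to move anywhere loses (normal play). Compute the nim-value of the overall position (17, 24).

All stacks use S = {1, 4, 8}:
G(0) = 0
G(1) = mex{0} = 1
G(2) = mex{1} = 0
G(3) = mex{0} = 1
G(4) = mex{1,0} = 2
G(5) = mex{2,1} = 0
G(6) = mex{0,0} = 1
G(7) = mex{1,1} = 0
G(8) = mex{0,2,0} = 1
G(9) = mex{1,0,1} = 2
G(10) = mex{2,1,0} = 3
G(11) = mex{3,0,1} = 2
G(12) = mex{2,1,2} = 0
G(13) = mex{0,2,0} = 1
G(14) = mex{1,3,1} = 0
G(15) = mex{0,2,0} = 1
G(16) = mex{1,0,1} = 2
G(17) = mex{2,1,2} = 0
G(18) = mex{0,0,3} = 1
G(19) = mex{1,1,2} = 0
G(20) = mex{0,2,0} = 1
G(21) = mex{1,0,1} = 2
G(22) = mex{2,1,0} = 3
G(23) = mex{3,0,1} = 2
G(24) = mex{2,1,2} = 0
Stack A: G(17) = 0.
Stack B: G(24) = 0.
Combined Grundy value = 0 ⊕ 0 = 0.

0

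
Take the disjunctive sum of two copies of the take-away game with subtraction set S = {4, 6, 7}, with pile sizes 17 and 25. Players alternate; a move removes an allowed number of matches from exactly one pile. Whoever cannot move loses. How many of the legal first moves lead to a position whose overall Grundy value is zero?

All piles use S = {4, 6, 7}:
n :  0  1  2  3  4  5  6  7  8  9 10 11 12 13 14 15 16 17 18 19 20 21 22 23 24 25
G :  0  0  0  0  1  1  1  1  2  2  2  0  0  0  0  1  1  1  1  2  2  2  0  0  0  0
Pile A: G(17) = 1.
Pile B: G(25) = 0.
Combined Grundy value = 1 ⊕ 0 = 1.
A winning move leaves total XOR = 0, i.e. changes one component's Grundy value g to g ⊕ X where X is the current total.
Pile A: need g' = 1⊕1 = 0. Options: 17−4→G=0, 17−6→G=0, 17−7→G=2. Hits: 2.
Pile B: need g' = 0⊕1 = 1. Options: 25−4→G=2, 25−6→G=2, 25−7→G=1. Hits: 1.

3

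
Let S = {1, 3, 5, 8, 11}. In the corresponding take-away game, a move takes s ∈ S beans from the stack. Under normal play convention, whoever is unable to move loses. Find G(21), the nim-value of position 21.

1

n :  0  1  2  3  4  5  6  7  8  9 10 11 12 13 14 15 16 17 18 19 20 21
G :  0  1  0  1  0  1  0  1  2  3  2  3  2  3  2  3  0  1  0  1  0  1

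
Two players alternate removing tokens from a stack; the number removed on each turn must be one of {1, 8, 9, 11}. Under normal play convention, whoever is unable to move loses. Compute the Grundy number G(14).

2

G(0) = 0
G(1) = mex{0} = 1
G(2) = mex{1} = 0
G(3) = mex{0} = 1
G(4) = mex{1} = 0
G(5) = mex{0} = 1
G(6) = mex{1} = 0
G(7) = mex{0} = 1
G(8) = mex{1,0} = 2
G(9) = mex{2,1,0} = 3
G(10) = mex{3,0,1} = 2
G(11) = mex{2,1,0,0} = 3
G(12) = mex{3,0,1,1} = 2
G(13) = mex{2,1,0,0} = 3
G(14) = mex{3,0,1,1} = 2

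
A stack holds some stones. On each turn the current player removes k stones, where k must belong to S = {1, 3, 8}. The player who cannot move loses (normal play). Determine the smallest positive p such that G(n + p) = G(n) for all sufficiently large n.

11

G(0) = 0
G(1) = mex{0} = 1
G(2) = mex{1} = 0
G(3) = mex{0,0} = 1
G(4) = mex{1,1} = 0
G(5) = mex{0,0} = 1
G(6) = mex{1,1} = 0
G(7) = mex{0,0} = 1
G(8) = mex{1,1,0} = 2
G(9) = mex{2,0,1} = 3
G(10) = mex{3,1,0} = 2
G(11) = mex{2,2,1} = 0
G(12) = mex{0,3,0} = 1
G(13) = mex{1,2,1} = 0
G(14) = mex{0,0,0} = 1
G(15) = mex{1,1,1} = 0
G(16) = mex{0,0,2} = 1
G(17) = mex{1,1,3} = 0
G(18) = mex{0,0,2} = 1
G(19) = mex{1,1,0} = 2
G(20) = mex{2,0,1} = 3
G(21) = mex{3,1,0} = 2
G(22) = mex{2,2,1} = 0
G(23) = mex{0,3,0} = 1
G(n+11) = G(n) holds for n = 0,…,7 (a full window of length max(S) = 8), so the sequence is purely periodic with period 11.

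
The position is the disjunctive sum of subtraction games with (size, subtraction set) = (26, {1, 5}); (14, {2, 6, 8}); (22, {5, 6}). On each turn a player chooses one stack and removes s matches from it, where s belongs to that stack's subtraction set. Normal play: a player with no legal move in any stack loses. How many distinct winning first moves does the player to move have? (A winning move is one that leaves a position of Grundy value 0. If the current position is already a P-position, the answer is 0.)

Stack A, S = {1, 5}:
G(0) = 0
G(1) = mex{0} = 1
G(2) = mex{1} = 0
G(3) = mex{0} = 1
G(4) = mex{1} = 0
G(5) = mex{0,0} = 1
G(6) = mex{1,1} = 0
G(7) = mex{0,0} = 1
G(8) = mex{1,1} = 0
G(9) = mex{0,0} = 1
G(10) = mex{1,1} = 0
G(11) = mex{0,0} = 1
G(12) = mex{1,1} = 0
G(13) = mex{0,0} = 1
G(14) = mex{1,1} = 0
G(15) = mex{0,0} = 1
G(16) = mex{1,1} = 0
G(17) = mex{0,0} = 1
G(18) = mex{1,1} = 0
G(19) = mex{0,0} = 1
G(20) = mex{1,1} = 0
G(21) = mex{0,0} = 1
G(22) = mex{1,1} = 0
G(23) = mex{0,0} = 1
G(24) = mex{1,1} = 0
G(25) = mex{0,0} = 1
G(26) = mex{1,1} = 0
G_A(26) = 0.
Stack B, S = {2, 6, 8}:
n :  0  1  2  3  4  5  6  7  8  9 10 11 12 13 14
G :  0  0  1  1  0  0  1  1  2  2  3  3  2  2  0
G_B(14) = 0.
Stack C, S = {5, 6}:
G(0) = 0
G(1) = mex{} = 0
G(2) = mex{} = 0
G(3) = mex{} = 0
G(4) = mex{} = 0
G(5) = mex{0} = 1
G(6) = mex{0,0} = 1
G(7) = mex{0,0} = 1
G(8) = mex{0,0} = 1
G(9) = mex{0,0} = 1
G(10) = mex{1,0} = 2
G(11) = mex{1,1} = 0
G(12) = mex{1,1} = 0
G(13) = mex{1,1} = 0
G(14) = mex{1,1} = 0
G(15) = mex{2,1} = 0
G(16) = mex{0,2} = 1
G(17) = mex{0,0} = 1
G(18) = mex{0,0} = 1
G(19) = mex{0,0} = 1
G(20) = mex{0,0} = 1
G(21) = mex{1,0} = 2
G(22) = mex{1,1} = 0
G_C(22) = 0.
Combined Grundy value = 0 ⊕ 0 ⊕ 0 = 0.
A winning move leaves total XOR = 0, i.e. changes one component's Grundy value g to g ⊕ X where X is the current total.
Stack A: target g' = 0⊕0 = 0, but every legal move changes the Grundy value (mex property), so 0 moves.
Stack B: target g' = 0⊕0 = 0, but every legal move changes the Grundy value (mex property), so 0 moves.
Stack C: target g' = 0⊕0 = 0, but every legal move changes the Grundy value (mex property), so 0 moves.

0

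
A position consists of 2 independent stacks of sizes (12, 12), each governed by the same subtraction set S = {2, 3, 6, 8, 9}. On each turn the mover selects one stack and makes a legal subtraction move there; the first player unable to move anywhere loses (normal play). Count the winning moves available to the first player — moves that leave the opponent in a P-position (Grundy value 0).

All stacks use S = {2, 3, 6, 8, 9}:
n :  0  1  2  3  4  5  6  7  8  9 10 11 12
G :  0  0  1  1  2  0  3  1  2  2  3  3  0
Stack A: G(12) = 0.
Stack B: G(12) = 0.
Combined Grundy value = 0 ⊕ 0 = 0.
A winning move leaves total XOR = 0, i.e. changes one component's Grundy value g to g ⊕ X where X is the current total.
Stack A: target g' = 0⊕0 = 0, but every legal move changes the Grundy value (mex property), so 0 moves.
Stack B: target g' = 0⊕0 = 0, but every legal move changes the Grundy value (mex property), so 0 moves.

0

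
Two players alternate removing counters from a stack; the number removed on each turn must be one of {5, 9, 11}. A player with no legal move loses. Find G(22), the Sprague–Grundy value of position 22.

n :  0  1  2  3  4  5  6  7  8  9 10 11 12 13 14 15 16 17 18 19 20 21 22
G :  0  0  0  0  0  1  1  1  1  1  2  2  2  2  2  3  0  0  0  0  0  1  1

1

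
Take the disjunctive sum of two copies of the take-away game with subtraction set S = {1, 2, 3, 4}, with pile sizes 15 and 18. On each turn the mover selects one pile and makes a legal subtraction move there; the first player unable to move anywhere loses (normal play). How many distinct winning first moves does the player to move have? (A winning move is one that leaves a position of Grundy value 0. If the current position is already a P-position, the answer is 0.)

2

All piles use S = {1, 2, 3, 4}:
n :  0  1  2  3  4  5  6  7  8  9 10 11 12 13 14 15 16 17 18
G :  0  1  2  3  4  0  1  2  3  4  0  1  2  3  4  0  1  2  3
Pile A: G(15) = 0.
Pile B: G(18) = 3.
Combined Grundy value = 0 ⊕ 3 = 3.
A winning move leaves total XOR = 0, i.e. changes one component's Grundy value g to g ⊕ X where X is the current total.
Pile A: need g' = 0⊕3 = 3. Options: 15−1→G=4, 15−2→G=3, 15−3→G=2, 15−4→G=1. Hits: 1.
Pile B: need g' = 3⊕3 = 0. Options: 18−1→G=2, 18−2→G=1, 18−3→G=0, 18−4→G=4. Hits: 1.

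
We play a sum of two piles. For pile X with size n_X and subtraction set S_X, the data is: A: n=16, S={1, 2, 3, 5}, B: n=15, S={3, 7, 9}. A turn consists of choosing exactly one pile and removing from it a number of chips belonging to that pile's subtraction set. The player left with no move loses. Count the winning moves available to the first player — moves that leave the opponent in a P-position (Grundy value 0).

Pile A, S = {1, 2, 3, 5}:
G(0) = 0
G(1) = mex{0} = 1
G(2) = mex{1,0} = 2
G(3) = mex{2,1,0} = 3
G(4) = mex{3,2,1} = 0
G(5) = mex{0,3,2,0} = 1
G(6) = mex{1,0,3,1} = 2
G(7) = mex{2,1,0,2} = 3
G(8) = mex{3,2,1,3} = 0
G(9) = mex{0,3,2,0} = 1
G(10) = mex{1,0,3,1} = 2
G(11) = mex{2,1,0,2} = 3
G(12) = mex{3,2,1,3} = 0
G(13) = mex{0,3,2,0} = 1
G(14) = mex{1,0,3,1} = 2
G(15) = mex{2,1,0,2} = 3
G(16) = mex{3,2,1,3} = 0
G_A(16) = 0.
Pile B, S = {3, 7, 9}:
G(0) = 0
G(1) = mex{} = 0
G(2) = mex{} = 0
G(3) = mex{0} = 1
G(4) = mex{0} = 1
G(5) = mex{0} = 1
G(6) = mex{1} = 0
G(7) = mex{1,0} = 2
G(8) = mex{1,0} = 2
G(9) = mex{0,0,0} = 1
G(10) = mex{2,1,0} = 3
G(11) = mex{2,1,0} = 3
G(12) = mex{1,1,1} = 0
G(13) = mex{3,0,1} = 2
G(14) = mex{3,2,1} = 0
G(15) = mex{0,2,0} = 1
G_B(15) = 1.
Combined Grundy value = 0 ⊕ 1 = 1.
A winning move leaves total XOR = 0, i.e. changes one component's Grundy value g to g ⊕ X where X is the current total.
Pile A: need g' = 0⊕1 = 1. Options: 16−1→G=3, 16−2→G=2, 16−3→G=1, 16−5→G=3. Hits: 1.
Pile B: need g' = 1⊕1 = 0. Options: 15−3→G=0, 15−7→G=2, 15−9→G=0. Hits: 2.

3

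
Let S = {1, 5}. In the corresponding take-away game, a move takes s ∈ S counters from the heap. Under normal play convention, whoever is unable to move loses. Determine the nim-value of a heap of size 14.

G(0) = 0
G(1) = mex{0} = 1
G(2) = mex{1} = 0
G(3) = mex{0} = 1
G(4) = mex{1} = 0
G(5) = mex{0,0} = 1
G(6) = mex{1,1} = 0
G(7) = mex{0,0} = 1
G(8) = mex{1,1} = 0
G(9) = mex{0,0} = 1
G(10) = mex{1,1} = 0
G(11) = mex{0,0} = 1
G(12) = mex{1,1} = 0
G(13) = mex{0,0} = 1
G(14) = mex{1,1} = 0

0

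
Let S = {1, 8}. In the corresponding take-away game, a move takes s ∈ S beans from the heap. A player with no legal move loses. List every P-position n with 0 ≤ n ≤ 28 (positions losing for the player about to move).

G(0) = 0
G(1) = mex{0} = 1
G(2) = mex{1} = 0
G(3) = mex{0} = 1
G(4) = mex{1} = 0
G(5) = mex{0} = 1
G(6) = mex{1} = 0
G(7) = mex{0} = 1
G(8) = mex{1,0} = 2
G(9) = mex{2,1} = 0
G(10) = mex{0,0} = 1
G(11) = mex{1,1} = 0
G(12) = mex{0,0} = 1
G(13) = mex{1,1} = 0
G(14) = mex{0,0} = 1
G(15) = mex{1,1} = 0
G(16) = mex{0,2} = 1
G(17) = mex{1,0} = 2
G(18) = mex{2,1} = 0
G(19) = mex{0,0} = 1
G(20) = mex{1,1} = 0
G(21) = mex{0,0} = 1
G(22) = mex{1,1} = 0
G(23) = mex{0,0} = 1
G(24) = mex{1,1} = 0
G(25) = mex{0,2} = 1
G(26) = mex{1,0} = 2
G(27) = mex{2,1} = 0
G(28) = mex{0,0} = 1
P-positions are exactly the n with G(n) = 0.

0, 2, 4, 6, 9, 11, 13, 15, 18, 20, 22, 24, 27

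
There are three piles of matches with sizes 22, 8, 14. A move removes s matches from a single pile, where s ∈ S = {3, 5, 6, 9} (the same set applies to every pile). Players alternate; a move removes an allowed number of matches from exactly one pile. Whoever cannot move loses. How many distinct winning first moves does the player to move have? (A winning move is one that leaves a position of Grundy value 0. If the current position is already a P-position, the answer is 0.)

All piles use S = {3, 5, 6, 9}:
n :  0  1  2  3  4  5  6  7  8  9 10 11 12 13 14 15 16 17 18 19 20 21 22
G :  0  0  0  1  1  1  2  2  2  3  3  3  0  0  0  1  1  1  2  2  2  3  3
Pile A: G(22) = 3.
Pile B: G(8) = 2.
Pile C: G(14) = 0.
Combined Grundy value = 3 ⊕ 2 ⊕ 0 = 1.
A winning move leaves total XOR = 0, i.e. changes one component's Grundy value g to g ⊕ X where X is the current total.
Pile A: need g' = 3⊕1 = 2. Options: 22−3→G=2, 22−5→G=1, 22−6→G=1, 22−9→G=0. Hits: 1.
Pile B: need g' = 2⊕1 = 3. Options: 8−3→G=1, 8−5→G=1, 8−6→G=0. Hits: 0.
Pile C: need g' = 0⊕1 = 1. Options: 14−3→G=3, 14−5→G=3, 14−6→G=2, 14−9→G=1. Hits: 1.

2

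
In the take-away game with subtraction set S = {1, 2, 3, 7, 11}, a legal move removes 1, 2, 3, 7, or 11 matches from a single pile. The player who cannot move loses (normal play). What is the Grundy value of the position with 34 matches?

2

n :  0  1  2  3  4  5  6  7  8  9 10 11 12 13 14 15 16 17 18 19 20 21 22 23 24 25 26 27 28 29 30 31 32 33 34
G :  0  1  2  3  0  1  2  3  0  1  2  3  0  1  2  3  0  1  2  3  0  1  2  3  0  1  2  3  0  1  2  3  0  1  2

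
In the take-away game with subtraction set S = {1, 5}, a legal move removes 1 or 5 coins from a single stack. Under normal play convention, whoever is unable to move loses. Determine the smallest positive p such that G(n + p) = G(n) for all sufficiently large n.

n :  0  1  2  3  4  5  6  7  8  9 10 11 12 13 14
G :  0  1  0  1  0  1  0  1  0  1  0  1  0  1  0
G(n+2) = G(n) holds for n = 0,…,4 (a full window of length max(S) = 5), so the sequence is purely periodic with period 2.

2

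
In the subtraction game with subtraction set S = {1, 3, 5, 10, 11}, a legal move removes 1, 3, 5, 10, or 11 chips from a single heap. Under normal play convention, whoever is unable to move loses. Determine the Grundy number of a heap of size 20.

0

G(0) = 0
G(1) = mex{0} = 1
G(2) = mex{1} = 0
G(3) = mex{0,0} = 1
G(4) = mex{1,1} = 0
G(5) = mex{0,0,0} = 1
G(6) = mex{1,1,1} = 0
G(7) = mex{0,0,0} = 1
G(8) = mex{1,1,1} = 0
G(9) = mex{0,0,0} = 1
G(10) = mex{1,1,1,0} = 2
G(11) = mex{2,0,0,1,0} = 3
G(12) = mex{3,1,1,0,1} = 2
G(13) = mex{2,2,0,1,0} = 3
G(14) = mex{3,3,1,0,1} = 2
G(15) = mex{2,2,2,1,0} = 3
G(16) = mex{3,3,3,0,1} = 2
G(17) = mex{2,2,2,1,0} = 3
G(18) = mex{3,3,3,0,1} = 2
G(19) = mex{2,2,2,1,0} = 3
G(20) = mex{3,3,3,2,1} = 0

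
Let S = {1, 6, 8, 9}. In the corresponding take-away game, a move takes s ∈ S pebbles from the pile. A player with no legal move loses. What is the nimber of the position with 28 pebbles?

n :  0  1  2  3  4  5  6  7  8  9 10 11 12 13 14 15 16 17 18 19 20 21 22 23 24 25 26 27 28
G :  0  1  0  1  0  1  2  0  1  2  3  2  3  2  0  1  2  0  1  0  1  0  1  2  0  1  2  3  2

2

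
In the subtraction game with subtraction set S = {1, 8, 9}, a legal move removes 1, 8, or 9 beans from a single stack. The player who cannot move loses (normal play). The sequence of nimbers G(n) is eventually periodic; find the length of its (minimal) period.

n :  0  1  2  3  4  5  6  7  8  9 10 11 12 13 14 15 16 17 18 19 20 21 22 23 24 25 26 27 28 29 30 31 32 33
G :  0  1  0  1  0  1  0  1  2  3  2  3  2  3  2  3  0  1  0  1  0  1  0  1  2  3  2  3  2  3  2  3  0  1
G(n+16) = G(n) holds for n = 0,…,8 (a full window of length max(S) = 9), so the sequence is purely periodic with period 16.

16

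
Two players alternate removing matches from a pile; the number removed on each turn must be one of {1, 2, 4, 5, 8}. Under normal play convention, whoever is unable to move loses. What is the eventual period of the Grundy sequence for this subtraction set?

n :  0  1  2  3  4  5  6  7  8  9 10 11 12 13 14
G :  0  1  2  0  1  2  0  1  2  0  1  2  0  1  2
G(n+3) = G(n) holds for n = 0,…,7 (a full window of length max(S) = 8), so the sequence is purely periodic with period 3.

3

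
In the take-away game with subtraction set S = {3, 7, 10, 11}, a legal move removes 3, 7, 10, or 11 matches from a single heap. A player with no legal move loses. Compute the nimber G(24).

n :  0  1  2  3  4  5  6  7  8  9 10 11 12 13 14 15 16 17 18 19 20 21 22 23 24
G :  0  0  0  1  1  1  0  2  2  1  3  3  2  2  0  0  3  1  1  0  0  2  1  1  3

3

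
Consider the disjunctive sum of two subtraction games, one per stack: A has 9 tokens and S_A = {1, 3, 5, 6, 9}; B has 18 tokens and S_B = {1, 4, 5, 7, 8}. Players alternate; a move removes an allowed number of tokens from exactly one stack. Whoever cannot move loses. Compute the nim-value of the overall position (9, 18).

Stack A, S = {1, 3, 5, 6, 9}:
n : 0 1 2 3 4 5 6 7 8 9
G : 0 1 0 1 0 1 2 3 2 3
G_A(9) = 3.
Stack B, S = {1, 4, 5, 7, 8}:
G(0) = 0
G(1) = mex{0} = 1
G(2) = mex{1} = 0
G(3) = mex{0} = 1
G(4) = mex{1,0} = 2
G(5) = mex{2,1,0} = 3
G(6) = mex{3,0,1} = 2
G(7) = mex{2,1,0,0} = 3
G(8) = mex{3,2,1,1,0} = 4
G(9) = mex{4,3,2,0,1} = 5
G(10) = mex{5,2,3,1,0} = 4
G(11) = mex{4,3,2,2,1} = 0
G(12) = mex{0,4,3,3,2} = 1
G(13) = mex{1,5,4,2,3} = 0
G(14) = mex{0,4,5,3,2} = 1
G(15) = mex{1,0,4,4,3} = 2
G(16) = mex{2,1,0,5,4} = 3
G(17) = mex{3,0,1,4,5} = 2
G(18) = mex{2,1,0,0,4} = 3
G_B(18) = 3.
Combined Grundy value = 3 ⊕ 3 = 0.

0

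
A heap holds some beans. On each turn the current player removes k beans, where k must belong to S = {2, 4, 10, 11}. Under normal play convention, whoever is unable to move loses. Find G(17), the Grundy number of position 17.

n :  0  1  2  3  4  5  6  7  8  9 10 11 12 13 14 15 16 17
G :  0  0  1  1  2  2  0  0  1  1  2  2  3  0  0  1  1  2

2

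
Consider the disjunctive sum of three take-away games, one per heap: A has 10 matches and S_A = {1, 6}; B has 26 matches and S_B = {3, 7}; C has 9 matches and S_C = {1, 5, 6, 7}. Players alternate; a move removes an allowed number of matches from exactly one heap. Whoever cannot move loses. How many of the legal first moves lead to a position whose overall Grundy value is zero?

Heap A, S = {1, 6}:
n :  0  1  2  3  4  5  6  7  8  9 10
G :  0  1  0  1  0  1  2  0  1  0  1
G_A(10) = 1.
Heap B, S = {3, 7}:
n :  0  1  2  3  4  5  6  7  8  9 10 11 12 13 14 15 16 17 18 19 20 21 22 23 24 25 26
G :  0  0  0  1  1  1  0  2  2  1  0  0  0  1  1  1  0  2  2  1  0  0  0  1  1  1  0
G_B(26) = 0.
Heap C, S = {1, 5, 6, 7}:
G(0) = 0
G(1) = mex{0} = 1
G(2) = mex{1} = 0
G(3) = mex{0} = 1
G(4) = mex{1} = 0
G(5) = mex{0,0} = 1
G(6) = mex{1,1,0} = 2
G(7) = mex{2,0,1,0} = 3
G(8) = mex{3,1,0,1} = 2
G(9) = mex{2,0,1,0} = 3
G_C(9) = 3.
Combined Grundy value = 1 ⊕ 0 ⊕ 3 = 2.
A winning move leaves total XOR = 0, i.e. changes one component's Grundy value g to g ⊕ X where X is the current total.
Heap A: need g' = 1⊕2 = 3. Options: 10−1→G=0, 10−6→G=0. Hits: 0.
Heap B: need g' = 0⊕2 = 2. Options: 26−3→G=1, 26−7→G=1. Hits: 0.
Heap C: need g' = 3⊕2 = 1. Options: 9−1→G=2, 9−5→G=0, 9−6→G=1, 9−7→G=0. Hits: 1.

1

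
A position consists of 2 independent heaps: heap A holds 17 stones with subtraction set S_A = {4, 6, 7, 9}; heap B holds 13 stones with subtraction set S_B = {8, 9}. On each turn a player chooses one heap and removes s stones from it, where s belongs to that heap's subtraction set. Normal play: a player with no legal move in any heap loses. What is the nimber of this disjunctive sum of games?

0

Heap A, S = {4, 6, 7, 9}:
G(0) = 0
G(1) = mex{} = 0
G(2) = mex{} = 0
G(3) = mex{} = 0
G(4) = mex{0} = 1
G(5) = mex{0} = 1
G(6) = mex{0,0} = 1
G(7) = mex{0,0,0} = 1
G(8) = mex{1,0,0} = 2
G(9) = mex{1,0,0,0} = 2
G(10) = mex{1,1,0,0} = 2
G(11) = mex{1,1,1,0} = 2
G(12) = mex{2,1,1,0} = 3
G(13) = mex{2,1,1,1} = 0
G(14) = mex{2,2,1,1} = 0
G(15) = mex{2,2,2,1} = 0
G(16) = mex{3,2,2,1} = 0
G(17) = mex{0,2,2,2} = 1
G_A(17) = 1.
Heap B, S = {8, 9}:
n :  0  1  2  3  4  5  6  7  8  9 10 11 12 13
G :  0  0  0  0  0  0  0  0  1  1  1  1  1  1
G_B(13) = 1.
Combined Grundy value = 1 ⊕ 1 = 0.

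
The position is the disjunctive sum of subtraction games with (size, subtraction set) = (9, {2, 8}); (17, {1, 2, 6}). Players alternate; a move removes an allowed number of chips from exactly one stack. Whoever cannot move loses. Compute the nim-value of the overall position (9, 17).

2

Stack A, S = {2, 8}:
n : 0 1 2 3 4 5 6 7 8 9
G : 0 0 1 1 0 0 1 1 2 2
G_A(9) = 2.
Stack B, S = {1, 2, 6}:
G(0) = 0
G(1) = mex{0} = 1
G(2) = mex{1,0} = 2
G(3) = mex{2,1} = 0
G(4) = mex{0,2} = 1
G(5) = mex{1,0} = 2
G(6) = mex{2,1,0} = 3
G(7) = mex{3,2,1} = 0
G(8) = mex{0,3,2} = 1
G(9) = mex{1,0,0} = 2
G(10) = mex{2,1,1} = 0
G(11) = mex{0,2,2} = 1
G(12) = mex{1,0,3} = 2
G(13) = mex{2,1,0} = 3
G(14) = mex{3,2,1} = 0
G(15) = mex{0,3,2} = 1
G(16) = mex{1,0,0} = 2
G(17) = mex{2,1,1} = 0
G_B(17) = 0.
Combined Grundy value = 2 ⊕ 0 = 2.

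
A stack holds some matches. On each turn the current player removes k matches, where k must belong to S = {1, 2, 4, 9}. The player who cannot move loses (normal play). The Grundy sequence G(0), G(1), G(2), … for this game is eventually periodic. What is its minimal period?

n :  0  1  2  3  4  5  6  7  8  9 10 11 12 13 14 15 16 17 18 19 20 21 22 23
G :  0  1  2  0  1  2  0  1  2  3  4  0  1  2  0  1  2  0  1  2  3  4  0  1
G(n+11) = G(n) holds for n = 0,…,8 (a full window of length max(S) = 9), so the sequence is purely periodic with period 11.

11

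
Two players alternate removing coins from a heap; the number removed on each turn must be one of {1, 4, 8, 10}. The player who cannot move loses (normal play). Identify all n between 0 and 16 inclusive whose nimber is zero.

0, 2, 5, 7, 14, 16

G(0) = 0
G(1) = mex{0} = 1
G(2) = mex{1} = 0
G(3) = mex{0} = 1
G(4) = mex{1,0} = 2
G(5) = mex{2,1} = 0
G(6) = mex{0,0} = 1
G(7) = mex{1,1} = 0
G(8) = mex{0,2,0} = 1
G(9) = mex{1,0,1} = 2
G(10) = mex{2,1,0,0} = 3
G(11) = mex{3,0,1,1} = 2
G(12) = mex{2,1,2,0} = 3
G(13) = mex{3,2,0,1} = 4
G(14) = mex{4,3,1,2} = 0
G(15) = mex{0,2,0,0} = 1
G(16) = mex{1,3,1,1} = 0
P-positions are exactly the n with G(n) = 0.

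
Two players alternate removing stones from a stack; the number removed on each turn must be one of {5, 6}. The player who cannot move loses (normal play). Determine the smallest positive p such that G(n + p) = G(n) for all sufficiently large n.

G(0) = 0
G(1) = mex{} = 0
G(2) = mex{} = 0
G(3) = mex{} = 0
G(4) = mex{} = 0
G(5) = mex{0} = 1
G(6) = mex{0,0} = 1
G(7) = mex{0,0} = 1
G(8) = mex{0,0} = 1
G(9) = mex{0,0} = 1
G(10) = mex{1,0} = 2
G(11) = mex{1,1} = 0
G(12) = mex{1,1} = 0
G(13) = mex{1,1} = 0
G(14) = mex{1,1} = 0
G(15) = mex{2,1} = 0
G(16) = mex{0,2} = 1
G(17) = mex{0,0} = 1
G(18) = mex{0,0} = 1
G(19) = mex{0,0} = 1
G(20) = mex{0,0} = 1
G(21) = mex{1,0} = 2
G(22) = mex{1,1} = 0
G(23) = mex{1,1} = 0
G(n+11) = G(n) holds for n = 0,…,5 (a full window of length max(S) = 6), so the sequence is purely periodic with period 11.

11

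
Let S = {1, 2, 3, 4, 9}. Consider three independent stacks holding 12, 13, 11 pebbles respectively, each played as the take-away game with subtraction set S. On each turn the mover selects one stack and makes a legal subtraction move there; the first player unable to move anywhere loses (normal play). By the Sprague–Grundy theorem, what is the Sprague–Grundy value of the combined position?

All stacks use S = {1, 2, 3, 4, 9}:
n :  0  1  2  3  4  5  6  7  8  9 10 11 12 13
G :  0  1  2  3  4  0  1  2  3  4  0  1  2  3
Stack A: G(12) = 2.
Stack B: G(13) = 3.
Stack C: G(11) = 1.
Combined Grundy value = 2 ⊕ 3 ⊕ 1 = 0.

0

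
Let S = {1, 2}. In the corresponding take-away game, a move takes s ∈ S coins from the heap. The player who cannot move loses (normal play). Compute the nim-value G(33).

0

G(0) = 0
G(1) = mex{0} = 1
G(2) = mex{1,0} = 2
G(3) = mex{2,1} = 0
G(4) = mex{0,2} = 1
G(5) = mex{1,0} = 2
G(6) = mex{2,1} = 0
G(7) = mex{0,2} = 1
G(8) = mex{1,0} = 2
G(9) = mex{2,1} = 0
G(10) = mex{0,2} = 1
G(11) = mex{1,0} = 2
G(12) = mex{2,1} = 0
G(13) = mex{0,2} = 1
G(14) = mex{1,0} = 2
G(15) = mex{2,1} = 0
G(16) = mex{0,2} = 1
G(17) = mex{1,0} = 2
G(18) = mex{2,1} = 0
G(19) = mex{0,2} = 1
G(20) = mex{1,0} = 2
G(21) = mex{2,1} = 0
G(22) = mex{0,2} = 1
G(23) = mex{1,0} = 2
G(24) = mex{2,1} = 0
G(25) = mex{0,2} = 1
G(26) = mex{1,0} = 2
G(27) = mex{2,1} = 0
G(28) = mex{0,2} = 1
G(29) = mex{1,0} = 2
G(30) = mex{2,1} = 0
G(31) = mex{0,2} = 1
G(32) = mex{1,0} = 2
G(33) = mex{2,1} = 0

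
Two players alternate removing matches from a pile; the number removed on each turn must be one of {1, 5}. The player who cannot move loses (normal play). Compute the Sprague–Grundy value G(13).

1

n :  0  1  2  3  4  5  6  7  8  9 10 11 12 13
G :  0  1  0  1  0  1  0  1  0  1  0  1  0  1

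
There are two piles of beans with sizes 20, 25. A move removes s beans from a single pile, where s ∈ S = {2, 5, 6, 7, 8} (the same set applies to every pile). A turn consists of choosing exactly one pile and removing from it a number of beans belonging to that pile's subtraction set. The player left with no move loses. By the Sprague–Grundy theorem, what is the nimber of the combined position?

All piles use S = {2, 5, 6, 7, 8}:
G(0) = 0
G(1) = mex{} = 0
G(2) = mex{0} = 1
G(3) = mex{0} = 1
G(4) = mex{1} = 0
G(5) = mex{1,0} = 2
G(6) = mex{0,0,0} = 1
G(7) = mex{2,1,0,0} = 3
G(8) = mex{1,1,1,0,0} = 2
G(9) = mex{3,0,1,1,0} = 2
G(10) = mex{2,2,0,1,1} = 3
G(11) = mex{2,1,2,0,1} = 3
G(12) = mex{3,3,1,2,0} = 4
G(13) = mex{3,2,3,1,2} = 0
G(14) = mex{4,2,2,3,1} = 0
G(15) = mex{0,3,2,2,3} = 1
G(16) = mex{0,3,3,2,2} = 1
G(17) = mex{1,4,3,3,2} = 0
G(18) = mex{1,0,4,3,3} = 2
G(19) = mex{0,0,0,4,3} = 1
G(20) = mex{2,1,0,0,4} = 3
G(21) = mex{1,1,1,0,0} = 2
G(22) = mex{3,0,1,1,0} = 2
G(23) = mex{2,2,0,1,1} = 3
G(24) = mex{2,1,2,0,1} = 3
G(25) = mex{3,3,1,2,0} = 4
Pile A: G(20) = 3.
Pile B: G(25) = 4.
Combined Grundy value = 3 ⊕ 4 = 7.

7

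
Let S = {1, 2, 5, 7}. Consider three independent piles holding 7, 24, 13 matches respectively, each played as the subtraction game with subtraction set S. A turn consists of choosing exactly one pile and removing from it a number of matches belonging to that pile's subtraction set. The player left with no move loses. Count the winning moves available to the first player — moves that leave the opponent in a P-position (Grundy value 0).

All piles use S = {1, 2, 5, 7}:
G(0) = 0
G(1) = mex{0} = 1
G(2) = mex{1,0} = 2
G(3) = mex{2,1} = 0
G(4) = mex{0,2} = 1
G(5) = mex{1,0,0} = 2
G(6) = mex{2,1,1} = 0
G(7) = mex{0,2,2,0} = 1
G(8) = mex{1,0,0,1} = 2
G(9) = mex{2,1,1,2} = 0
G(10) = mex{0,2,2,0} = 1
G(11) = mex{1,0,0,1} = 2
G(12) = mex{2,1,1,2} = 0
G(13) = mex{0,2,2,0} = 1
G(14) = mex{1,0,0,1} = 2
G(15) = mex{2,1,1,2} = 0
G(16) = mex{0,2,2,0} = 1
G(17) = mex{1,0,0,1} = 2
G(18) = mex{2,1,1,2} = 0
G(19) = mex{0,2,2,0} = 1
G(20) = mex{1,0,0,1} = 2
G(21) = mex{2,1,1,2} = 0
G(22) = mex{0,2,2,0} = 1
G(23) = mex{1,0,0,1} = 2
G(24) = mex{2,1,1,2} = 0
Pile A: G(7) = 1.
Pile B: G(24) = 0.
Pile C: G(13) = 1.
Combined Grundy value = 1 ⊕ 0 ⊕ 1 = 0.
A winning move leaves total XOR = 0, i.e. changes one component's Grundy value g to g ⊕ X where X is the current total.
Pile A: target g' = 1⊕0 = 1, but every legal move changes the Grundy value (mex property), so 0 moves.
Pile B: target g' = 0⊕0 = 0, but every legal move changes the Grundy value (mex property), so 0 moves.
Pile C: target g' = 1⊕0 = 1, but every legal move changes the Grundy value (mex property), so 0 moves.

0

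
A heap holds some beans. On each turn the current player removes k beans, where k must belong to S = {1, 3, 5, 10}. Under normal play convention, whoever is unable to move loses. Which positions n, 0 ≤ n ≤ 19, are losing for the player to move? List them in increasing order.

0, 2, 4, 6, 8, 15, 17, 19

n :  0  1  2  3  4  5  6  7  8  9 10 11 12 13 14 15 16 17 18 19
G :  0  1  0  1  0  1  0  1  0  1  2  3  2  3  2  0  1  0  1  0
P-positions are exactly the n with G(n) = 0.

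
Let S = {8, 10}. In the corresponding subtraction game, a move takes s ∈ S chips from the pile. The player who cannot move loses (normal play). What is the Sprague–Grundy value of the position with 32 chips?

1

n :  0  1  2  3  4  5  6  7  8  9 10 11 12 13 14 15 16 17 18 19 20 21 22 23 24 25 26 27 28 29 30 31 32
G :  0  0  0  0  0  0  0  0  1  1  1  1  1  1  1  1  2  2  0  0  0  0  0  0  0  0  1  1  1  1  1  1  1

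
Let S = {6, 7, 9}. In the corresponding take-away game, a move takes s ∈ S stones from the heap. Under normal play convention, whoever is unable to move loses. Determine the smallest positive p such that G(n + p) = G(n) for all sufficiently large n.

G(0) = 0
G(1) = mex{} = 0
G(2) = mex{} = 0
G(3) = mex{} = 0
G(4) = mex{} = 0
G(5) = mex{} = 0
G(6) = mex{0} = 1
G(7) = mex{0,0} = 1
G(8) = mex{0,0} = 1
G(9) = mex{0,0,0} = 1
G(10) = mex{0,0,0} = 1
G(11) = mex{0,0,0} = 1
G(12) = mex{1,0,0} = 2
G(13) = mex{1,1,0} = 2
G(14) = mex{1,1,0} = 2
G(15) = mex{1,1,1} = 0
G(16) = mex{1,1,1} = 0
G(17) = mex{1,1,1} = 0
G(18) = mex{2,1,1} = 0
G(19) = mex{2,2,1} = 0
G(20) = mex{2,2,1} = 0
G(21) = mex{0,2,2} = 1
G(22) = mex{0,0,2} = 1
G(23) = mex{0,0,2} = 1
G(24) = mex{0,0,0} = 1
G(25) = mex{0,0,0} = 1
G(26) = mex{0,0,0} = 1
G(27) = mex{1,0,0} = 2
G(28) = mex{1,1,0} = 2
G(29) = mex{1,1,0} = 2
G(30) = mex{1,1,1} = 0
G(31) = mex{1,1,1} = 0
G(n+15) = G(n) holds for n = 0,…,8 (a full window of length max(S) = 9), so the sequence is purely periodic with period 15.

15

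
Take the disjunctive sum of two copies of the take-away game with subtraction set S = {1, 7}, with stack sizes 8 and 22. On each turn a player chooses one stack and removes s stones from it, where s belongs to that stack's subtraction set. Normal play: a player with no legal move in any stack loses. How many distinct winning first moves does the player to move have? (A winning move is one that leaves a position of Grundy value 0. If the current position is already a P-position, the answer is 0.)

All stacks use S = {1, 7}:
G(0) = 0
G(1) = mex{0} = 1
G(2) = mex{1} = 0
G(3) = mex{0} = 1
G(4) = mex{1} = 0
G(5) = mex{0} = 1
G(6) = mex{1} = 0
G(7) = mex{0,0} = 1
G(8) = mex{1,1} = 0
G(9) = mex{0,0} = 1
G(10) = mex{1,1} = 0
G(11) = mex{0,0} = 1
G(12) = mex{1,1} = 0
G(13) = mex{0,0} = 1
G(14) = mex{1,1} = 0
G(15) = mex{0,0} = 1
G(16) = mex{1,1} = 0
G(17) = mex{0,0} = 1
G(18) = mex{1,1} = 0
G(19) = mex{0,0} = 1
G(20) = mex{1,1} = 0
G(21) = mex{0,0} = 1
G(22) = mex{1,1} = 0
Stack A: G(8) = 0.
Stack B: G(22) = 0.
Combined Grundy value = 0 ⊕ 0 = 0.
A winning move leaves total XOR = 0, i.e. changes one component's Grundy value g to g ⊕ X where X is the current total.
Stack A: target g' = 0⊕0 = 0, but every legal move changes the Grundy value (mex property), so 0 moves.
Stack B: target g' = 0⊕0 = 0, but every legal move changes the Grundy value (mex property), so 0 moves.

0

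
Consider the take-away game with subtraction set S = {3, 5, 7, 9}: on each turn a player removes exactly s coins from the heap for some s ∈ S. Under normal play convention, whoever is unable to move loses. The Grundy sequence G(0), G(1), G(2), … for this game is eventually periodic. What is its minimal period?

G(0) = 0
G(1) = mex{} = 0
G(2) = mex{} = 0
G(3) = mex{0} = 1
G(4) = mex{0} = 1
G(5) = mex{0,0} = 1
G(6) = mex{1,0} = 2
G(7) = mex{1,0,0} = 2
G(8) = mex{1,1,0} = 2
G(9) = mex{2,1,0,0} = 3
G(10) = mex{2,1,1,0} = 3
G(11) = mex{2,2,1,0} = 3
G(12) = mex{3,2,1,1} = 0
G(13) = mex{3,2,2,1} = 0
G(14) = mex{3,3,2,1} = 0
G(15) = mex{0,3,2,2} = 1
G(16) = mex{0,3,3,2} = 1
G(17) = mex{0,0,3,2} = 1
G(18) = mex{1,0,3,3} = 2
G(19) = mex{1,0,0,3} = 2
G(20) = mex{1,1,0,3} = 2
G(21) = mex{2,1,0,0} = 3
G(22) = mex{2,1,1,0} = 3
G(23) = mex{2,2,1,0} = 3
G(24) = mex{3,2,1,1} = 0
G(25) = mex{3,2,2,1} = 0
G(n+12) = G(n) holds for n = 0,…,8 (a full window of length max(S) = 9), so the sequence is purely periodic with period 12.

12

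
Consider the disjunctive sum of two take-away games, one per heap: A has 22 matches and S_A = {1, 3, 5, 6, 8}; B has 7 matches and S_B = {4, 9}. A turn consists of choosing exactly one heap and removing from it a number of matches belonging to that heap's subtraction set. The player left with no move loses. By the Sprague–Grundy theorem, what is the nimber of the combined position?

Heap A, S = {1, 3, 5, 6, 8}:
n :  0  1  2  3  4  5  6  7  8  9 10 11 12 13 14 15 16 17 18 19 20 21 22
G :  0  1  0  1  0  1  2  3  2  3  2  0  1  0  1  0  1  2  3  2  3  2  0
G_A(22) = 0.
Heap B, S = {4, 9}:
n : 0 1 2 3 4 5 6 7
G : 0 0 0 0 1 1 1 1
G_B(7) = 1.
Combined Grundy value = 0 ⊕ 1 = 1.

1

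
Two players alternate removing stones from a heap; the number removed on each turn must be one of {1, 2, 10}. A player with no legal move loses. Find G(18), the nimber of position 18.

0

G(0) = 0
G(1) = mex{0} = 1
G(2) = mex{1,0} = 2
G(3) = mex{2,1} = 0
G(4) = mex{0,2} = 1
G(5) = mex{1,0} = 2
G(6) = mex{2,1} = 0
G(7) = mex{0,2} = 1
G(8) = mex{1,0} = 2
G(9) = mex{2,1} = 0
G(10) = mex{0,2,0} = 1
G(11) = mex{1,0,1} = 2
G(12) = mex{2,1,2} = 0
G(13) = mex{0,2,0} = 1
G(14) = mex{1,0,1} = 2
G(15) = mex{2,1,2} = 0
G(16) = mex{0,2,0} = 1
G(17) = mex{1,0,1} = 2
G(18) = mex{2,1,2} = 0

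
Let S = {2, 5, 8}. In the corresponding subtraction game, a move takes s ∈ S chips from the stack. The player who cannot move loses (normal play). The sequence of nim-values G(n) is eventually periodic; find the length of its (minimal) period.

n :  0  1  2  3  4  5  6  7  8  9 10 11 12 13 14 15 16 17 18 19 20 21
G :  0  0  1  1  0  2  1  0  2  1  0  0  1  1  0  2  1  0  2  1  0  0
G(n+10) = G(n) holds for n = 0,…,7 (a full window of length max(S) = 8), so the sequence is purely periodic with period 10.

10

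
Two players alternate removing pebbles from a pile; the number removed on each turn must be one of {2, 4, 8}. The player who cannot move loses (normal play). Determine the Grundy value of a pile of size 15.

1

G(0) = 0
G(1) = mex{} = 0
G(2) = mex{0} = 1
G(3) = mex{0} = 1
G(4) = mex{1,0} = 2
G(5) = mex{1,0} = 2
G(6) = mex{2,1} = 0
G(7) = mex{2,1} = 0
G(8) = mex{0,2,0} = 1
G(9) = mex{0,2,0} = 1
G(10) = mex{1,0,1} = 2
G(11) = mex{1,0,1} = 2
G(12) = mex{2,1,2} = 0
G(13) = mex{2,1,2} = 0
G(14) = mex{0,2,0} = 1
G(15) = mex{0,2,0} = 1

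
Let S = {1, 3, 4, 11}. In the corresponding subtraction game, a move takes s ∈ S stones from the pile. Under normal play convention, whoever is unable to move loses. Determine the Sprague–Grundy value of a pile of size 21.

0

G(0) = 0
G(1) = mex{0} = 1
G(2) = mex{1} = 0
G(3) = mex{0,0} = 1
G(4) = mex{1,1,0} = 2
G(5) = mex{2,0,1} = 3
G(6) = mex{3,1,0} = 2
G(7) = mex{2,2,1} = 0
G(8) = mex{0,3,2} = 1
G(9) = mex{1,2,3} = 0
G(10) = mex{0,0,2} = 1
G(11) = mex{1,1,0,0} = 2
G(12) = mex{2,0,1,1} = 3
G(13) = mex{3,1,0,0} = 2
G(14) = mex{2,2,1,1} = 0
G(15) = mex{0,3,2,2} = 1
G(16) = mex{1,2,3,3} = 0
G(17) = mex{0,0,2,2} = 1
G(18) = mex{1,1,0,0} = 2
G(19) = mex{2,0,1,1} = 3
G(20) = mex{3,1,0,0} = 2
G(21) = mex{2,2,1,1} = 0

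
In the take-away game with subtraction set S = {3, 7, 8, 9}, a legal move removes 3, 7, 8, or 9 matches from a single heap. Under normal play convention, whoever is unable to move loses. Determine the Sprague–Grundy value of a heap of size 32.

G(0) = 0
G(1) = mex{} = 0
G(2) = mex{} = 0
G(3) = mex{0} = 1
G(4) = mex{0} = 1
G(5) = mex{0} = 1
G(6) = mex{1} = 0
G(7) = mex{1,0} = 2
G(8) = mex{1,0,0} = 2
G(9) = mex{0,0,0,0} = 1
G(10) = mex{2,1,0,0} = 3
G(11) = mex{2,1,1,0} = 3
G(12) = mex{1,1,1,1} = 0
G(13) = mex{3,0,1,1} = 2
G(14) = mex{3,2,0,1} = 4
G(15) = mex{0,2,2,0} = 1
G(16) = mex{2,1,2,2} = 0
G(17) = mex{4,3,1,2} = 0
G(18) = mex{1,3,3,1} = 0
G(19) = mex{0,0,3,3} = 1
G(20) = mex{0,2,0,3} = 1
G(21) = mex{0,4,2,0} = 1
G(22) = mex{1,1,4,2} = 0
G(23) = mex{1,0,1,4} = 2
G(24) = mex{1,0,0,1} = 2
G(25) = mex{0,0,0,0} = 1
G(26) = mex{2,1,0,0} = 3
G(27) = mex{2,1,1,0} = 3
G(28) = mex{1,1,1,1} = 0
G(29) = mex{3,0,1,1} = 2
G(30) = mex{3,2,0,1} = 4
G(31) = mex{0,2,2,0} = 1
G(32) = mex{2,1,2,2} = 0

0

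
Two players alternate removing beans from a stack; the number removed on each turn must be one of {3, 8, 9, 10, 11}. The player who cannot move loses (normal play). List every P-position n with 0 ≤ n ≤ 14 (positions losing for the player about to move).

G(0) = 0
G(1) = mex{} = 0
G(2) = mex{} = 0
G(3) = mex{0} = 1
G(4) = mex{0} = 1
G(5) = mex{0} = 1
G(6) = mex{1} = 0
G(7) = mex{1} = 0
G(8) = mex{1,0} = 2
G(9) = mex{0,0,0} = 1
G(10) = mex{0,0,0,0} = 1
G(11) = mex{2,1,0,0,0} = 3
G(12) = mex{1,1,1,0,0} = 2
G(13) = mex{1,1,1,1,0} = 2
G(14) = mex{3,0,1,1,1} = 2
P-positions are exactly the n with G(n) = 0.

0, 1, 2, 6, 7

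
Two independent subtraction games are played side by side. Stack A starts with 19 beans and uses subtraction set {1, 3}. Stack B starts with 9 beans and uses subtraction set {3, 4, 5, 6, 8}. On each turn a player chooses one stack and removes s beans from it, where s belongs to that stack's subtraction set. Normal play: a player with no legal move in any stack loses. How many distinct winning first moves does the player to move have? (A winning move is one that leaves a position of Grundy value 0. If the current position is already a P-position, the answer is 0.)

Stack A, S = {1, 3}:
n :  0  1  2  3  4  5  6  7  8  9 10 11 12 13 14 15 16 17 18 19
G :  0  1  0  1  0  1  0  1  0  1  0  1  0  1  0  1  0  1  0  1
G_A(19) = 1.
Stack B, S = {3, 4, 5, 6, 8}:
G(0) = 0
G(1) = mex{} = 0
G(2) = mex{} = 0
G(3) = mex{0} = 1
G(4) = mex{0,0} = 1
G(5) = mex{0,0,0} = 1
G(6) = mex{1,0,0,0} = 2
G(7) = mex{1,1,0,0} = 2
G(8) = mex{1,1,1,0,0} = 2
G(9) = mex{2,1,1,1,0} = 3
G_B(9) = 3.
Combined Grundy value = 1 ⊕ 3 = 2.
A winning move leaves total XOR = 0, i.e. changes one component's Grundy value g to g ⊕ X where X is the current total.
Stack A: need g' = 1⊕2 = 3. Options: 19−1→G=0, 19−3→G=0. Hits: 0.
Stack B: need g' = 3⊕2 = 1. Options: 9−3→G=2, 9−4→G=1, 9−5→G=1, 9−6→G=1, 9−8→G=0. Hits: 3.

3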